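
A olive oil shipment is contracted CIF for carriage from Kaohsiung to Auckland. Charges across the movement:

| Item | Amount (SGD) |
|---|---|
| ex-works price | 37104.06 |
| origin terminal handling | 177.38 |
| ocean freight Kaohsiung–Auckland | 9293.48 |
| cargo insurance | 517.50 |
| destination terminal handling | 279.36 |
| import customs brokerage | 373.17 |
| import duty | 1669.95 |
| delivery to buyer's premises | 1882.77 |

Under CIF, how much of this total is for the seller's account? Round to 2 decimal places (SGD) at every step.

CIF: the seller pays costs through ocean freight and marine insurance to the destination port.
Seller's account: goods 37104.06 + origin terminal 177.38 + freight 9293.48 + insurance 517.50 = 47092.42
Buyer's account: destination terminal 279.36 + brokerage 373.17 + duty 1669.95 + delivery 1882.77 = 4205.25

Seller's account: SGD 47092.42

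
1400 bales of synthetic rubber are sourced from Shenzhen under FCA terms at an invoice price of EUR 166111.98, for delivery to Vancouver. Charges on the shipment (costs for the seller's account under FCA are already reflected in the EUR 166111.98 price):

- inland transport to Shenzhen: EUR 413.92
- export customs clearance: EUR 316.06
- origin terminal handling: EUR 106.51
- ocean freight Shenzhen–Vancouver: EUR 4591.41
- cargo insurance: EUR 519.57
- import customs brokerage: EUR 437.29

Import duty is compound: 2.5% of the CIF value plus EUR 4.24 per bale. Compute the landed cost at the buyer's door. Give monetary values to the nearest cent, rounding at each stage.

Total landed cost: EUR 181986.00

FCA: the seller delivers export-cleared goods to the carrier; the buyer bears costs from that point.
Already in the invoice (seller's account under FCA): inland to port, export clearance — exclude.
CIF value = FCA price + origin terminal + freight + insurance = 166111.98 + 106.51 + 4591.41 + 519.57 = 171329.47
Ad valorem component: 171329.47 × 2.5% = 4283.24
Specific component: 1400 × 4.24 = 5936.00
Import duty = 4283.24 + 5936.00 = 10219.24
Buyer bears: origin terminal 106.51 + freight 4591.41 + insurance 519.57 + brokerage 437.29 + duty 10219.24 = 15874.02
Landed cost = invoice 166111.98 + 15874.02 = 181986.00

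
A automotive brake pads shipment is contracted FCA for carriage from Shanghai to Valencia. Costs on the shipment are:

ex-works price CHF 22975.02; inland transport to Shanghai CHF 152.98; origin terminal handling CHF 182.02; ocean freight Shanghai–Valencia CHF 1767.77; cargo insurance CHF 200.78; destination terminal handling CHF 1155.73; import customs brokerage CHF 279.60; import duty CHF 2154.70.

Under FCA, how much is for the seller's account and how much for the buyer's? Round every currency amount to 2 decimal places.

Seller: CHF 23128.00; buyer: CHF 5740.60

FCA: the seller delivers export-cleared goods to the carrier; the buyer bears costs from that point.
Seller's account: goods 22975.02 + inland to port 152.98 = 23128.00
Buyer's account: origin terminal 182.02 + freight 1767.77 + insurance 200.78 + destination terminal 1155.73 + brokerage 279.60 + duty 2154.70 = 5740.60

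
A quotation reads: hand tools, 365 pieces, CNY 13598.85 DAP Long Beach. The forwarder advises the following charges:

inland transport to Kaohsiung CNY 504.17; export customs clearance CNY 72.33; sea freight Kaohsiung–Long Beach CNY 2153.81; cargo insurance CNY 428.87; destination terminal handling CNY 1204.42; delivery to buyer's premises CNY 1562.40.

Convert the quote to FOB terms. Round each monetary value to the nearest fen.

Not relevant to the conversion: inland to port, export clearance — on the seller under both DAP and FOB; already in the DAP price and stays in the FOB price.
From DAP to FOB, the seller no longer bears: freight, insurance, destination terminal, delivery.
FOB price = 13598.85 − 2153.81 − 428.87 − 1204.42 − 1562.40 = 8249.35

FOB price: CNY 8249.35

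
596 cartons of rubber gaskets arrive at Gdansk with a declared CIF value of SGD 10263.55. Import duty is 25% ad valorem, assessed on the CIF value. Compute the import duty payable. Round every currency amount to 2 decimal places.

Import duty: SGD 2565.89

Import duty = 10263.55 × 25% = 2565.89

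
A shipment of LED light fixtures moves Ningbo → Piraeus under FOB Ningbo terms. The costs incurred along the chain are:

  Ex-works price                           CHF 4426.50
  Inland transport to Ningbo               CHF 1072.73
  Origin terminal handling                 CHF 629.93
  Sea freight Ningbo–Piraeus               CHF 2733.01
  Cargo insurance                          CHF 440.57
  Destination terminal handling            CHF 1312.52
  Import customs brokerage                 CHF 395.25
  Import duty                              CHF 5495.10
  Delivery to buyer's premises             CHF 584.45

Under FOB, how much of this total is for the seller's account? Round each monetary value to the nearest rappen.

FOB: the seller bears costs until goods are on board at the origin port; the buyer bears freight, insurance and all costs thereafter.
Seller's account: goods 4426.50 + inland to port 1072.73 + origin terminal 629.93 = 6129.16
Buyer's account: freight 2733.01 + insurance 440.57 + destination terminal 1312.52 + brokerage 395.25 + duty 5495.10 + delivery 584.45 = 10960.90

Seller's account: CHF 6129.16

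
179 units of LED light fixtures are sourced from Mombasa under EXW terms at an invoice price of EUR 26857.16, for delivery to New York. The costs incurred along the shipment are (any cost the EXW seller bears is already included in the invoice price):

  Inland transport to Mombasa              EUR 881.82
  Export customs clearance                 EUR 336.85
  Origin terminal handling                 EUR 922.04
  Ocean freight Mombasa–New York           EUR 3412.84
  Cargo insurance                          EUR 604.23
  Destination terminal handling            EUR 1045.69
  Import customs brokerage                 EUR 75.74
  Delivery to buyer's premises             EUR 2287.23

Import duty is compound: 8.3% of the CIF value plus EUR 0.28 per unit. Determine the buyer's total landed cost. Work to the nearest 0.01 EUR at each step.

Total landed cost: EUR 39213.96

EXW: the seller makes goods available at their premises; the buyer bears all onward costs.
CIF value = EXW price + inland to port + export clearance + origin terminal + freight + insurance = 26857.16 + 881.82 + 336.85 + 922.04 + 3412.84 + 604.23 = 33014.94
Ad valorem component: 33014.94 × 8.3% = 2740.24
Specific component: 179 × 0.28 = 50.12
Import duty = 2740.24 + 50.12 = 2790.36
Buyer bears: inland to port 881.82 + export clearance 336.85 + origin terminal 922.04 + freight 3412.84 + insurance 604.23 + destination terminal 1045.69 + brokerage 75.74 + delivery 2287.23 + duty 2790.36 = 12356.80
Landed cost = invoice 26857.16 + 12356.80 = 39213.96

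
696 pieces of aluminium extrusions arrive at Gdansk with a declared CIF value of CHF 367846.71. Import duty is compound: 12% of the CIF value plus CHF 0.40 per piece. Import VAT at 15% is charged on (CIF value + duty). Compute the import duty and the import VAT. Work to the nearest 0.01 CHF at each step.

Ad valorem component: 367846.71 × 12% = 44141.61
Specific component: 696 × 0.40 = 278.40
Import duty = 44141.61 + 278.40 = 44420.01
VAT base = CIF + duty = 367846.71 + 44420.01 = 412266.72
Import VAT = 412266.72 × 15% = 61840.01

Import duty: CHF 44420.01; import VAT: CHF 61840.01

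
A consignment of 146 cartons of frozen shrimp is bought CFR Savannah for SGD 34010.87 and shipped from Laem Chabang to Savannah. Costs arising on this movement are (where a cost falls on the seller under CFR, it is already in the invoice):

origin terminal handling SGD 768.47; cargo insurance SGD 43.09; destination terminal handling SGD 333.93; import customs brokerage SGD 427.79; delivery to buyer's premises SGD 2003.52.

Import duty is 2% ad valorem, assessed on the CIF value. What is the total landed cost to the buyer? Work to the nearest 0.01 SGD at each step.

Total landed cost: SGD 37500.28

CFR: the seller pays costs through ocean freight to the destination port, but not insurance.
Already in the invoice (seller's account under CFR): origin terminal — exclude.
CIF value = CFR price + insurance = 34010.87 + 43.09 = 34053.96
Import duty = 34053.96 × 2% = 681.08
Buyer bears: insurance 43.09 + destination terminal 333.93 + brokerage 427.79 + delivery 2003.52 + duty 681.08 = 3489.41
Landed cost = invoice 34010.87 + 3489.41 = 37500.28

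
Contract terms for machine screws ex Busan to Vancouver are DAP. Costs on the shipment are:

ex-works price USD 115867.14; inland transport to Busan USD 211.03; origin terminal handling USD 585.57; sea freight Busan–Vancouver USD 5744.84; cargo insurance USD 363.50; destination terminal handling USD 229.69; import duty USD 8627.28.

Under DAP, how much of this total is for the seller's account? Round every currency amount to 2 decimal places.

Seller's account: USD 123001.77

DAP: the seller bears all costs to the named destination except import duty and clearance.
Seller's account: goods 115867.14 + inland to port 211.03 + origin terminal 585.57 + freight 5744.84 + insurance 363.50 + destination terminal 229.69 = 123001.77
Buyer's account: duty 8627.28 = 8627.28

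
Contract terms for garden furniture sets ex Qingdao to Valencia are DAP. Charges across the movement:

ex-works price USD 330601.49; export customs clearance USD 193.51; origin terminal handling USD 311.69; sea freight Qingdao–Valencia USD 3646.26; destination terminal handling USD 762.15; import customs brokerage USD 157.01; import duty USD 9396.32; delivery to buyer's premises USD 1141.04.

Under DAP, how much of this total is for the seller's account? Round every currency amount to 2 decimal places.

Seller's account: USD 336656.14

DAP: the seller bears all costs to the named destination except import duty and clearance.
Seller's account: goods 330601.49 + export clearance 193.51 + origin terminal 311.69 + freight 3646.26 + destination terminal 762.15 + delivery 1141.04 = 336656.14
Buyer's account: brokerage 157.01 + duty 9396.32 = 9553.33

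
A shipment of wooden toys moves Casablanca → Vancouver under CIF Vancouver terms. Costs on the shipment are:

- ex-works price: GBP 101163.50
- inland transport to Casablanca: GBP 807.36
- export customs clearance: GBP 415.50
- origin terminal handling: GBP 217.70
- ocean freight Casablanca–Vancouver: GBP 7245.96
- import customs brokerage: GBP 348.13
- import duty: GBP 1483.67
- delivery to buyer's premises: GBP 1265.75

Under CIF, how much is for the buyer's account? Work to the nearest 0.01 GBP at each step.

CIF: the seller pays costs through ocean freight and marine insurance to the destination port.
Seller's account: goods 101163.50 + inland to port 807.36 + export clearance 415.50 + origin terminal 217.70 + freight 7245.96 = 109850.02
Buyer's account: brokerage 348.13 + duty 1483.67 + delivery 1265.75 = 3097.55

Buyer's account: GBP 3097.55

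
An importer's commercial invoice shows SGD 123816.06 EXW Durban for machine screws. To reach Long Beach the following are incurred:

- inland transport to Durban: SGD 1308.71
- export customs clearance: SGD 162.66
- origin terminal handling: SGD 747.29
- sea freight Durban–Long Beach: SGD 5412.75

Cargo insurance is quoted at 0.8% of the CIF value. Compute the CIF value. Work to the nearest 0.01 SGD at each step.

Let C be the CIF value. C = EXW price + pre-shipment costs + freight + 0.8% × C
C − 0.8% × C = 123816.06 + 1308.71 + 162.66 + 747.29 + 5412.75
0.992 × C = 131447.47
C = 131447.47 / 0.992 = 132507.53
Insurance premium = 0.8% × 132507.53 = 1060.06

CIF value: SGD 132507.53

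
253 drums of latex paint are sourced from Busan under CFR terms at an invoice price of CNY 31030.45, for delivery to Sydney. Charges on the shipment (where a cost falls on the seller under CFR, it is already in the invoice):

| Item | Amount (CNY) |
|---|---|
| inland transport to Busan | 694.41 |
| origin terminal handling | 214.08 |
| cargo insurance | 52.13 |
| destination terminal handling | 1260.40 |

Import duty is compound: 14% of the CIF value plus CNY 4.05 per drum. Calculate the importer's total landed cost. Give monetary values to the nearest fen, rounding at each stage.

Total landed cost: CNY 37719.19

CFR: the seller pays costs through ocean freight to the destination port, but not insurance.
Already in the invoice (seller's account under CFR): inland to port, origin terminal — exclude.
CIF value = CFR price + insurance = 31030.45 + 52.13 = 31082.58
Ad valorem component: 31082.58 × 14% = 4351.56
Specific component: 253 × 4.05 = 1024.65
Import duty = 4351.56 + 1024.65 = 5376.21
Buyer bears: insurance 52.13 + destination terminal 1260.40 + duty 5376.21 = 6688.74
Landed cost = invoice 31030.45 + 6688.74 = 37719.19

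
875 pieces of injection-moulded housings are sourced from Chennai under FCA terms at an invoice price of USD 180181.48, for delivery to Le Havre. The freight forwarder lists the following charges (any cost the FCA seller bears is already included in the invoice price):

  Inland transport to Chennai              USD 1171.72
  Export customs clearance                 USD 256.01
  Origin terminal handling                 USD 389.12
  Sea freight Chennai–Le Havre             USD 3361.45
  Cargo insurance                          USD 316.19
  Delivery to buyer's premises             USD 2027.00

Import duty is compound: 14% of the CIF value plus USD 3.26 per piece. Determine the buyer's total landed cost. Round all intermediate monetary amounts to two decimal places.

Total landed cost: USD 214922.49

FCA: the seller delivers export-cleared goods to the carrier; the buyer bears costs from that point.
Already in the invoice (seller's account under FCA): inland to port, export clearance — exclude.
CIF value = FCA price + origin terminal + freight + insurance = 180181.48 + 389.12 + 3361.45 + 316.19 = 184248.24
Ad valorem component: 184248.24 × 14% = 25794.75
Specific component: 875 × 3.26 = 2852.50
Import duty = 25794.75 + 2852.50 = 28647.25
Buyer bears: origin terminal 389.12 + freight 3361.45 + insurance 316.19 + delivery 2027.00 + duty 28647.25 = 34741.01
Landed cost = invoice 180181.48 + 34741.01 = 214922.49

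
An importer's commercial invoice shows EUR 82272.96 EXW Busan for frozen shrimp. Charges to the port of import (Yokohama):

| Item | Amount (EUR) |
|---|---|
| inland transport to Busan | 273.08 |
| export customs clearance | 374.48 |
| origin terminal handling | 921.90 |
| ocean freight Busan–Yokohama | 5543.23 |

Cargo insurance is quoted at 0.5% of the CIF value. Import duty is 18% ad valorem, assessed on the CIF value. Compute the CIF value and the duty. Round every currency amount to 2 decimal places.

Let C be the CIF value. C = EXW price + pre-shipment costs + freight + 0.5% × C
C − 0.5% × C = 82272.96 + 273.08 + 374.48 + 921.90 + 5543.23
0.995 × C = 89385.65
C = 89385.65 / 0.995 = 89834.82
Insurance premium = 0.5% × 89834.82 = 449.17
Import duty = 89834.82 × 18% = 16170.27

CIF value: EUR 89834.82; import duty: EUR 16170.27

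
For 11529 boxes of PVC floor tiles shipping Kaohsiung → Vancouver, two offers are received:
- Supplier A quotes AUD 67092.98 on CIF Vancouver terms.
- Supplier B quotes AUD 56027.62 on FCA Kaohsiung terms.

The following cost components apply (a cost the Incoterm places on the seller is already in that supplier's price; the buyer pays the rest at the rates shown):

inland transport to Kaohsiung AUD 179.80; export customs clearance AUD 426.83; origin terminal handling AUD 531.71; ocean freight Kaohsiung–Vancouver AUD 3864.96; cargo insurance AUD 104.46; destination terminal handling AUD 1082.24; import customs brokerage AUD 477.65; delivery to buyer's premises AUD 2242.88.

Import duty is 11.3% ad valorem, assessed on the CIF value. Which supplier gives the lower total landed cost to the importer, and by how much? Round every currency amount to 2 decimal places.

Supplier A (CIF):
The CIF price already equals the CIF value: 67092.98
Import duty = 67092.98 × 11.3% = 7581.51
Buyer bears (A): 1082.24 + 477.65 + 2242.88 = 3802.77
Landed cost (A) = invoice 67092.98 + 3802.77 + duty 7581.51 = 78477.26
Supplier B (FCA):
CIF value = FCA price + origin terminal + freight + insurance = 56027.62 + 531.71 + 3864.96 + 104.46 = 60528.75
Import duty = 60528.75 × 11.3% = 6839.75
Buyer bears (B): 531.71 + 3864.96 + 104.46 + 1082.24 + 477.65 + 2242.88 = 8303.90
Landed cost (B) = invoice 56027.62 + 8303.90 + duty 6839.75 = 71171.27
Difference = |78477.26 − 71171.27| = 7305.99

Supplier B is cheaper by AUD 7305.99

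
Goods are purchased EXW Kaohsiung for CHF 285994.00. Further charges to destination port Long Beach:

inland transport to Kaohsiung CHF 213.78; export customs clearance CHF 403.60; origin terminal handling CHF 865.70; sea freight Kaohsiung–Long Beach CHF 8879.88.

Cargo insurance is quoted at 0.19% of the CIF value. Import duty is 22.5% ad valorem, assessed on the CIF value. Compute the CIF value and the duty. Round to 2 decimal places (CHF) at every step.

CIF value: CHF 296921.11; import duty: CHF 66807.25

Let C be the CIF value. C = EXW price + pre-shipment costs + freight + 0.19% × C
C − 0.19% × C = 285994.00 + 213.78 + 403.60 + 865.70 + 8879.88
0.9981 × C = 296356.96
C = 296356.96 / 0.9981 = 296921.11
Insurance premium = 0.19% × 296921.11 = 564.15
Import duty = 296921.11 × 22.5% = 66807.25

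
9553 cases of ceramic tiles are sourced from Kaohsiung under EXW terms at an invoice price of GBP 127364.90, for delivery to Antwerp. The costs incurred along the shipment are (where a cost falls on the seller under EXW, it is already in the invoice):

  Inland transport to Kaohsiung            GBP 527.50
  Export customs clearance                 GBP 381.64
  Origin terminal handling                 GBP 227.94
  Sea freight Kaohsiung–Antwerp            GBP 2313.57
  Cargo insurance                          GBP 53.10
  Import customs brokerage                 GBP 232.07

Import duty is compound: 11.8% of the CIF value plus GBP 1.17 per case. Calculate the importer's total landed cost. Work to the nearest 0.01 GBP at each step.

EXW: the seller makes goods available at their premises; the buyer bears all onward costs.
CIF value = EXW price + inland to port + export clearance + origin terminal + freight + insurance = 127364.90 + 527.50 + 381.64 + 227.94 + 2313.57 + 53.10 = 130868.65
Ad valorem component: 130868.65 × 11.8% = 15442.50
Specific component: 9553 × 1.17 = 11177.01
Import duty = 15442.50 + 11177.01 = 26619.51
Buyer bears: inland to port 527.50 + export clearance 381.64 + origin terminal 227.94 + freight 2313.57 + insurance 53.10 + brokerage 232.07 + duty 26619.51 = 30355.33
Landed cost = invoice 127364.90 + 30355.33 = 157720.23

Total landed cost: GBP 157720.23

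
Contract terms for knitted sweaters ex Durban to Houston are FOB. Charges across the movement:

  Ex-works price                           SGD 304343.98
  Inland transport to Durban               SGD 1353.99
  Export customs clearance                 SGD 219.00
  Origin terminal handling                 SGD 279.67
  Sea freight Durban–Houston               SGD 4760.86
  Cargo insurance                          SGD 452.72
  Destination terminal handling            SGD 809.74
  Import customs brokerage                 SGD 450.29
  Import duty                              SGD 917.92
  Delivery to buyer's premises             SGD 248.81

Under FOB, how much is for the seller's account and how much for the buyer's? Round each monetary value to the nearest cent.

FOB: the seller bears costs until goods are on board at the origin port; the buyer bears freight, insurance and all costs thereafter.
Seller's account: goods 304343.98 + inland to port 1353.99 + export clearance 219.00 + origin terminal 279.67 = 306196.64
Buyer's account: freight 4760.86 + insurance 452.72 + destination terminal 809.74 + brokerage 450.29 + duty 917.92 + delivery 248.81 = 7640.34

Seller: SGD 306196.64; buyer: SGD 7640.34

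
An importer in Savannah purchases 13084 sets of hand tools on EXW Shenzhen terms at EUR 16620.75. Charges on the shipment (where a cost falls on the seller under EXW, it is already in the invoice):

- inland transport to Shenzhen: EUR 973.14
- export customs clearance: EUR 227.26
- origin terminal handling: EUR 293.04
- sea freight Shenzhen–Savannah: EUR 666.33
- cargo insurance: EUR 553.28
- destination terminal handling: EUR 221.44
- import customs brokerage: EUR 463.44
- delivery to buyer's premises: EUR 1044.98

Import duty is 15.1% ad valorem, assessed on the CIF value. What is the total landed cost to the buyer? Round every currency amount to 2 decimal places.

Total landed cost: EUR 23983.06

EXW: the seller makes goods available at their premises; the buyer bears all onward costs.
CIF value = EXW price + inland to port + export clearance + origin terminal + freight + insurance = 16620.75 + 973.14 + 227.26 + 293.04 + 666.33 + 553.28 = 19333.80
Import duty = 19333.80 × 15.1% = 2919.40
Buyer bears: inland to port 973.14 + export clearance 227.26 + origin terminal 293.04 + freight 666.33 + insurance 553.28 + destination terminal 221.44 + brokerage 463.44 + delivery 1044.98 + duty 2919.40 = 7362.31
Landed cost = invoice 16620.75 + 7362.31 = 23983.06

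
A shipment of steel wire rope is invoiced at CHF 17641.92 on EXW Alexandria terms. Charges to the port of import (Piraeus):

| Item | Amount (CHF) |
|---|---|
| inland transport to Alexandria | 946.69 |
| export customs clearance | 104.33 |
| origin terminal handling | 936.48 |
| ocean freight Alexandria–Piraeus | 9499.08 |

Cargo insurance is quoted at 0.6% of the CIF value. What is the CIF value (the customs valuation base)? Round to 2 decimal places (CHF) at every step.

CIF value: CHF 29304.33

Let C be the CIF value. C = EXW price + pre-shipment costs + freight + 0.6% × C
C − 0.6% × C = 17641.92 + 946.69 + 104.33 + 936.48 + 9499.08
0.994 × C = 29128.50
C = 29128.50 / 0.994 = 29304.33
Insurance premium = 0.6% × 29304.33 = 175.83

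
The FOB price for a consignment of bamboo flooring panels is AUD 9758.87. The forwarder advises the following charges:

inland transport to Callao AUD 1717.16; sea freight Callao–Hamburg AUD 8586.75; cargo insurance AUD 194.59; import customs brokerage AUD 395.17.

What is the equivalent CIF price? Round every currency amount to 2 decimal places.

Not relevant to the conversion: inland to port — on the seller under both FOB and CIF; already in the FOB price and stays in the CIF price. brokerage — on the buyer under both terms; not part of either seller's price.
From FOB to CIF, the seller additionally bears: freight, insurance.
CIF price = 9758.87 + 8586.75 + 194.59 = 18540.21

CIF price: AUD 18540.21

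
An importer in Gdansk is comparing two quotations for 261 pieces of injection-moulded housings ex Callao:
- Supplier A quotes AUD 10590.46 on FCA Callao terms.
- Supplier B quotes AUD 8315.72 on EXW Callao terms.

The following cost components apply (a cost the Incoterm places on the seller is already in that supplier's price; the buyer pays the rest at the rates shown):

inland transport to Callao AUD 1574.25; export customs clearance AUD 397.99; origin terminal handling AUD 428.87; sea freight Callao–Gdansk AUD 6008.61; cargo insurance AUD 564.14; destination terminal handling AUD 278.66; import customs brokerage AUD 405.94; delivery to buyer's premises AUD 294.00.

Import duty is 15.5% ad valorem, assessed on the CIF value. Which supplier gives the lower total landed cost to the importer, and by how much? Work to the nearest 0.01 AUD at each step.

Supplier B is cheaper by AUD 349.39

Supplier A (FCA):
CIF value = FCA price + origin terminal + freight + insurance = 10590.46 + 428.87 + 6008.61 + 564.14 = 17592.08
Import duty = 17592.08 × 15.5% = 2726.77
Buyer bears (A): 428.87 + 6008.61 + 564.14 + 278.66 + 405.94 + 294.00 = 7980.22
Landed cost (A) = invoice 10590.46 + 7980.22 + duty 2726.77 = 21297.45
Supplier B (EXW):
CIF value = EXW price + inland to port + export clearance + origin terminal + freight + insurance = 8315.72 + 1574.25 + 397.99 + 428.87 + 6008.61 + 564.14 = 17289.58
Import duty = 17289.58 × 15.5% = 2679.88
Buyer bears (B): 1574.25 + 397.99 + 428.87 + 6008.61 + 564.14 + 278.66 + 405.94 + 294.00 = 9952.46
Landed cost (B) = invoice 8315.72 + 9952.46 + duty 2679.88 = 20948.06
Difference = |21297.45 − 20948.06| = 349.39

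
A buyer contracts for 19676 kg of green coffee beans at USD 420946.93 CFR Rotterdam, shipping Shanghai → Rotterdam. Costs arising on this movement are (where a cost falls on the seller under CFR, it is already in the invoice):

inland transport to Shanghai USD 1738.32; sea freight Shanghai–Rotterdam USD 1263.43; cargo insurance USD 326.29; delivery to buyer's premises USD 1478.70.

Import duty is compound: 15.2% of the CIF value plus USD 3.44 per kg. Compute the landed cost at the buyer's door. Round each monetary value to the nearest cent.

Total landed cost: USD 554470.89

CFR: the seller pays costs through ocean freight to the destination port, but not insurance.
Already in the invoice (seller's account under CFR): inland to port, freight — exclude.
CIF value = CFR price + insurance = 420946.93 + 326.29 = 421273.22
Ad valorem component: 421273.22 × 15.2% = 64033.53
Specific component: 19676 × 3.44 = 67685.44
Import duty = 64033.53 + 67685.44 = 131718.97
Buyer bears: insurance 326.29 + delivery 1478.70 + duty 131718.97 = 133523.96
Landed cost = invoice 420946.93 + 133523.96 = 554470.89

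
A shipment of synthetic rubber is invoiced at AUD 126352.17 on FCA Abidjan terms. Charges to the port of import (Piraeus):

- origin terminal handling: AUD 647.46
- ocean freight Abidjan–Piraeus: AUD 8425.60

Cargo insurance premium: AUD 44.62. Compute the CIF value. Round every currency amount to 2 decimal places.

CIF = FCA price + pre-shipment costs + freight + insurance
CIF = 126352.17 + 647.46 + 8425.60 + 44.62 = 135469.85

CIF value: AUD 135469.85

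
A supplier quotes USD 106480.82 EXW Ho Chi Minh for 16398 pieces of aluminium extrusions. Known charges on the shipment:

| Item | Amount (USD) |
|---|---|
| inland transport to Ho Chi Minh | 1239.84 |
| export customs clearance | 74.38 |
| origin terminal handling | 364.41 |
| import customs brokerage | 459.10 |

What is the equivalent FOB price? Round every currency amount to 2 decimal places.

Not relevant to the conversion: brokerage — on the buyer under both terms; not part of either seller's price.
From EXW to FOB, the seller additionally bears: inland to port, export clearance, origin terminal.
FOB price = 106480.82 + 1239.84 + 74.38 + 364.41 = 108159.45

FOB price: USD 108159.45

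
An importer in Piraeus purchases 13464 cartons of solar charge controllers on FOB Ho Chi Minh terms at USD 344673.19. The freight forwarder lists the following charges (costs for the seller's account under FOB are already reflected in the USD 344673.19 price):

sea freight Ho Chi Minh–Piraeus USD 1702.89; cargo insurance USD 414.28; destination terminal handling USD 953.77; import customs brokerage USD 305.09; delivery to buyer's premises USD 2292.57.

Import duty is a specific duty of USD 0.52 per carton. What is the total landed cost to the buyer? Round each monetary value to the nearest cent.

FOB: the seller bears costs until goods are on board at the origin port; the buyer bears freight, insurance and all costs thereafter.
CIF value = FOB price + freight + insurance = 344673.19 + 1702.89 + 414.28 = 346790.36
Import duty = 13464 × 0.52 = 7001.28
Buyer bears: freight 1702.89 + insurance 414.28 + destination terminal 953.77 + brokerage 305.09 + delivery 2292.57 + duty 7001.28 = 12669.88
Landed cost = invoice 344673.19 + 12669.88 = 357343.07

Total landed cost: USD 357343.07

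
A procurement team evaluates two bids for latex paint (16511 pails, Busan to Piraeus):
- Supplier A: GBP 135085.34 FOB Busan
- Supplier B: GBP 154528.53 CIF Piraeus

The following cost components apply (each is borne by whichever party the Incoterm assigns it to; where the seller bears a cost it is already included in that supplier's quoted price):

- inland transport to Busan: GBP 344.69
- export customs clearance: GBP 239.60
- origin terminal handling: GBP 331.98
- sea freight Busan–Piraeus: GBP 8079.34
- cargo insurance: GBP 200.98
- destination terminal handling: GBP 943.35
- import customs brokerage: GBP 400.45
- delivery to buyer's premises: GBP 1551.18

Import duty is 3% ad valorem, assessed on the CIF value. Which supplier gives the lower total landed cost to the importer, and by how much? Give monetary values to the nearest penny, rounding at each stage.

Supplier A (FOB):
CIF value = FOB price + freight + insurance = 135085.34 + 8079.34 + 200.98 = 143365.66
Import duty = 143365.66 × 3% = 4300.97
Buyer bears (A): 8079.34 + 200.98 + 943.35 + 400.45 + 1551.18 = 11175.30
Landed cost (A) = invoice 135085.34 + 11175.30 + duty 4300.97 = 150561.61
Supplier B (CIF):
The CIF price already equals the CIF value: 154528.53
Import duty = 154528.53 × 3% = 4635.86
Buyer bears (B): 943.35 + 400.45 + 1551.18 = 2894.98
Landed cost (B) = invoice 154528.53 + 2894.98 + duty 4635.86 = 162059.37
Difference = |150561.61 − 162059.37| = 11497.76

Supplier A is cheaper by GBP 11497.76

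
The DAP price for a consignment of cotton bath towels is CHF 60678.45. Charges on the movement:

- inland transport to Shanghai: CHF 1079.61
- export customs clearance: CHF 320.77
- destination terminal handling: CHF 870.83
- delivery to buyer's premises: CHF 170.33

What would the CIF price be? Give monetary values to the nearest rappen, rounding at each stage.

CIF price: CHF 59637.29

Not relevant to the conversion: export clearance, inland to port — on the seller under both DAP and CIF; already in the DAP price and stays in the CIF price.
From DAP to CIF, the seller no longer bears: destination terminal, delivery.
CIF price = 60678.45 − 870.83 − 170.33 = 59637.29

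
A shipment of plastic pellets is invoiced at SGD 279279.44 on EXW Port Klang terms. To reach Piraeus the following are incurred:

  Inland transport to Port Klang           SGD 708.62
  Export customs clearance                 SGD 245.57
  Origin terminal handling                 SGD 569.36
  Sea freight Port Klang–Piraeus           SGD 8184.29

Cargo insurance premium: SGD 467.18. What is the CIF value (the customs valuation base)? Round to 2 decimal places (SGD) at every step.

CIF value: SGD 289454.46

CIF = EXW price + pre-shipment costs + freight + insurance
CIF = 279279.44 + 708.62 + 245.57 + 569.36 + 8184.29 + 467.18 = 289454.46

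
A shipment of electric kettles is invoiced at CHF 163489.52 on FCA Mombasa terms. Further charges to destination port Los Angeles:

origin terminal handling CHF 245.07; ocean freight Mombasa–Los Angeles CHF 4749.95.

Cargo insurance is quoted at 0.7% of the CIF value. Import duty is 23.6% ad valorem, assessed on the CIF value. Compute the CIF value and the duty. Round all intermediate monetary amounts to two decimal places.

CIF value: CHF 169672.25; import duty: CHF 40042.65

Let C be the CIF value. C = FCA price + pre-shipment costs + freight + 0.7% × C
C − 0.7% × C = 163489.52 + 245.07 + 4749.95
0.993 × C = 168484.54
C = 168484.54 / 0.993 = 169672.25
Insurance premium = 0.7% × 169672.25 = 1187.71
Import duty = 169672.25 × 23.6% = 40042.65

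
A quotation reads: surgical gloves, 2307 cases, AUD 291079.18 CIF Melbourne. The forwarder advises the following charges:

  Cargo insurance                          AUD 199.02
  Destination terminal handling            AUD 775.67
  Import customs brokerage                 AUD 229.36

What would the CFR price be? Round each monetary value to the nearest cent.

CFR price: AUD 290880.16

Not relevant to the conversion: brokerage, destination terminal — on the buyer under both terms; not part of either seller's price.
From CIF to CFR, the seller no longer bears: insurance.
CFR price = 291079.18 − 199.02 = 290880.16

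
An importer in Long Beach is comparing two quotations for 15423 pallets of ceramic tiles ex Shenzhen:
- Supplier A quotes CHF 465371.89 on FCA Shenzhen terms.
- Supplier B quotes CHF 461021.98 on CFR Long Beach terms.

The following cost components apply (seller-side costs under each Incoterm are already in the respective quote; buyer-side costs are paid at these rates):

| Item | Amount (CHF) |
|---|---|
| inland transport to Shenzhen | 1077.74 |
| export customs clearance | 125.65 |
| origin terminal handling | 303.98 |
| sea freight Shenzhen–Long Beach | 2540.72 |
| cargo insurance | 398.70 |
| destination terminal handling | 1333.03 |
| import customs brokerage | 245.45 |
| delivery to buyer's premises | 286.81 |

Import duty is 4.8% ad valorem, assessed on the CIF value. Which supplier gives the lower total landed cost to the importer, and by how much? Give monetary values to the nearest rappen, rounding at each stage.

Supplier A (FCA):
CIF value = FCA price + origin terminal + freight + insurance = 465371.89 + 303.98 + 2540.72 + 398.70 = 468615.29
Import duty = 468615.29 × 4.8% = 22493.53
Buyer bears (A): 303.98 + 2540.72 + 398.70 + 1333.03 + 245.45 + 286.81 = 5108.69
Landed cost (A) = invoice 465371.89 + 5108.69 + duty 22493.53 = 492974.11
Supplier B (CFR):
CIF value = CFR price + insurance = 461021.98 + 398.70 = 461420.68
Import duty = 461420.68 × 4.8% = 22148.19
Buyer bears (B): 398.70 + 1333.03 + 245.45 + 286.81 = 2263.99
Landed cost (B) = invoice 461021.98 + 2263.99 + duty 22148.19 = 485434.16
Difference = |492974.11 − 485434.16| = 7539.95

Supplier B is cheaper by CHF 7539.95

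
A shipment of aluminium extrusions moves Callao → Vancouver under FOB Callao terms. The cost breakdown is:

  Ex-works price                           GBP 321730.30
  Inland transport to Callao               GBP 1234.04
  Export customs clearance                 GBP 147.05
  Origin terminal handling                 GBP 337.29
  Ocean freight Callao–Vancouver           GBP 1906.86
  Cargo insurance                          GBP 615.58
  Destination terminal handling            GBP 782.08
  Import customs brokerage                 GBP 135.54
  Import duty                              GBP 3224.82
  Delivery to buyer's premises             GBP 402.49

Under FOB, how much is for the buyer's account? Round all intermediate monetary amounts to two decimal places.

Buyer's account: GBP 7067.37

FOB: the seller bears costs until goods are on board at the origin port; the buyer bears freight, insurance and all costs thereafter.
Seller's account: goods 321730.30 + inland to port 1234.04 + export clearance 147.05 + origin terminal 337.29 = 323448.68
Buyer's account: freight 1906.86 + insurance 615.58 + destination terminal 782.08 + brokerage 135.54 + duty 3224.82 + delivery 402.49 = 7067.37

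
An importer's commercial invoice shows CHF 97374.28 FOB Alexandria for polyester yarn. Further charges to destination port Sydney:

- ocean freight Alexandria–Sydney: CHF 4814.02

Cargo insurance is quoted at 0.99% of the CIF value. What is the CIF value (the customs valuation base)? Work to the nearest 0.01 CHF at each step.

Let C be the CIF value. C = FOB price + freight + 0.99% × C
C − 0.99% × C = 97374.28 + 4814.02
0.9901 × C = 102188.30
C = 102188.30 / 0.9901 = 103210.08
Insurance premium = 0.99% × 103210.08 = 1021.78

CIF value: CHF 103210.08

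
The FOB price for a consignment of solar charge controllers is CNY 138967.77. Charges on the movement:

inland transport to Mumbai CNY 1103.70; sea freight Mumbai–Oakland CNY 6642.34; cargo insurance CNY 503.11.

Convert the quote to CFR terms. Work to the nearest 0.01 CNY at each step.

Not relevant to the conversion: inland to port — on the seller under both FOB and CFR; already in the FOB price and stays in the CFR price. insurance — on the buyer under both terms; not part of either seller's price.
From FOB to CFR, the seller additionally bears: freight.
CFR price = 138967.77 + 6642.34 = 145610.11

CFR price: CNY 145610.11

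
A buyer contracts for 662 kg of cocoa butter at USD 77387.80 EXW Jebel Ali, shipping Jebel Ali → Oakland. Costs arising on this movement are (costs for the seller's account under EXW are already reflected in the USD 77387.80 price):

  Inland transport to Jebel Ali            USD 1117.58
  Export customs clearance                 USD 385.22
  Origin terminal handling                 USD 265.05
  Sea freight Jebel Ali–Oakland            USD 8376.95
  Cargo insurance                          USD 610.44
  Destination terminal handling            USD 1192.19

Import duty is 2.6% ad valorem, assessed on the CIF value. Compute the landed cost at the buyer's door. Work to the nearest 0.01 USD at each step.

Total landed cost: USD 91626.95

EXW: the seller makes goods available at their premises; the buyer bears all onward costs.
CIF value = EXW price + inland to port + export clearance + origin terminal + freight + insurance = 77387.80 + 1117.58 + 385.22 + 265.05 + 8376.95 + 610.44 = 88143.04
Import duty = 88143.04 × 2.6% = 2291.72
Buyer bears: inland to port 1117.58 + export clearance 385.22 + origin terminal 265.05 + freight 8376.95 + insurance 610.44 + destination terminal 1192.19 + duty 2291.72 = 14239.15
Landed cost = invoice 77387.80 + 14239.15 = 91626.95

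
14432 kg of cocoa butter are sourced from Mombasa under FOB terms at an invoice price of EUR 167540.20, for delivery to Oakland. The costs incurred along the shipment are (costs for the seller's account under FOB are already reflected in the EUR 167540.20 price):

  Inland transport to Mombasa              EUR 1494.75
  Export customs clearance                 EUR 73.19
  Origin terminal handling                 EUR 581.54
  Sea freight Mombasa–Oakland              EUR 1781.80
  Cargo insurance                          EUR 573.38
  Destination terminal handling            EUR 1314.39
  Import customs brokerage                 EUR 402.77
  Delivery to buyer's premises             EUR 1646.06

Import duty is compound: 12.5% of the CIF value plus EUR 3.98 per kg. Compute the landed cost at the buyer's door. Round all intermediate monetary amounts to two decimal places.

FOB: the seller bears costs until goods are on board at the origin port; the buyer bears freight, insurance and all costs thereafter.
Already in the invoice (seller's account under FOB): inland to port, export clearance, origin terminal — exclude.
CIF value = FOB price + freight + insurance = 167540.20 + 1781.80 + 573.38 = 169895.38
Ad valorem component: 169895.38 × 12.5% = 21236.92
Specific component: 14432 × 3.98 = 57439.36
Import duty = 21236.92 + 57439.36 = 78676.28
Buyer bears: freight 1781.80 + insurance 573.38 + destination terminal 1314.39 + brokerage 402.77 + delivery 1646.06 + duty 78676.28 = 84394.68
Landed cost = invoice 167540.20 + 84394.68 = 251934.88

Total landed cost: EUR 251934.88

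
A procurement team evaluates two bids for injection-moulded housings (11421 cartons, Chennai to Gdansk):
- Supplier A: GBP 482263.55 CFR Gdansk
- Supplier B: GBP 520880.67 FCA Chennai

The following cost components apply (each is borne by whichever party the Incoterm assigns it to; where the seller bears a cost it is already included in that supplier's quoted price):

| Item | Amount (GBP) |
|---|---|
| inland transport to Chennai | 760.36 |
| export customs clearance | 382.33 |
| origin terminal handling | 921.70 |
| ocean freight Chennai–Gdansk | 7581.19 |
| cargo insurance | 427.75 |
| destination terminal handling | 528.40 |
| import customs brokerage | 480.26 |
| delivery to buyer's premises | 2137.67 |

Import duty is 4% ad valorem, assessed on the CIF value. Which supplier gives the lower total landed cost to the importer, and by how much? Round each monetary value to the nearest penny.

Supplier A is cheaper by GBP 49004.81

Supplier A (CFR):
CIF value = CFR price + insurance = 482263.55 + 427.75 = 482691.30
Import duty = 482691.30 × 4% = 19307.65
Buyer bears (A): 427.75 + 528.40 + 480.26 + 2137.67 = 3574.08
Landed cost (A) = invoice 482263.55 + 3574.08 + duty 19307.65 = 505145.28
Supplier B (FCA):
CIF value = FCA price + origin terminal + freight + insurance = 520880.67 + 921.70 + 7581.19 + 427.75 = 529811.31
Import duty = 529811.31 × 4% = 21192.45
Buyer bears (B): 921.70 + 7581.19 + 427.75 + 528.40 + 480.26 + 2137.67 = 12076.97
Landed cost (B) = invoice 520880.67 + 12076.97 + duty 21192.45 = 554150.09
Difference = |505145.28 − 554150.09| = 49004.81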